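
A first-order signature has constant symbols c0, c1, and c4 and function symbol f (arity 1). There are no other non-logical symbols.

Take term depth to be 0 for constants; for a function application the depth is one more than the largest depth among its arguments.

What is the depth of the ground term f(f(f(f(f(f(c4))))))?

depth(f(c4)) = 1 + depth(c4) = 1 + 0 = 1
depth(f(f(c4))) = 1 + depth(f(c4)) = 1 + 1 = 2
depth(f(f(f(c4)))) = 1 + depth(f(f(c4))) = 1 + 2 = 3
depth(f(f(f(f(c4))))) = 1 + depth(f(f(f(c4)))) = 1 + 3 = 4
depth(f(f(f(f(f(c4)))))) = 1 + depth(f(f(f(f(c4))))) = 1 + 4 = 5
depth(f(f(f(f(f(f(c4))))))) = 1 + depth(f(f(f(f(f(c4)))))) = 1 + 5 = 6

6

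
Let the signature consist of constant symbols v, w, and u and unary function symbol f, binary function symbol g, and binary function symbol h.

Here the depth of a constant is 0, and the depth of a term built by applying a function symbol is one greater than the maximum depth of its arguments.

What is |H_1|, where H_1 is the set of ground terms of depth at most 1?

Let N_k = |{terms of depth ≤ k}|. Then N_0 = 3 and N_k = 3 + N_{k-1} + N_{k-1}^2 + N_{k-1}^2 for k ≥ 1 (one summand per function symbol, arity giving the exponent).
N_0 = 3
N_1 = 3 + 3 + 3^2 + 3^2 = 24

24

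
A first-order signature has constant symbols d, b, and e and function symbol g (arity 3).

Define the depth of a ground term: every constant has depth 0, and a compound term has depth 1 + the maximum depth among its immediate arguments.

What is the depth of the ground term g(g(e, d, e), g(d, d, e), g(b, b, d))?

2

depth(g(e, d, e)) = 1 + max(0, 0, 0) = 1
depth(g(d, d, e)) = 1 + max(0, 0, 0) = 1
depth(g(b, b, d)) = 1 + max(0, 0, 0) = 1
depth(g(g(e, d, e), g(d, d, e), g(b, b, d))) = 1 + max(1, 1, 1) = 2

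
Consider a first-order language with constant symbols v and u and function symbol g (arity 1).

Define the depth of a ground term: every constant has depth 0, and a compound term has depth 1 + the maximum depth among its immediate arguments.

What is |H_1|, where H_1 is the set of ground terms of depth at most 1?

4

If N_k denotes the number of depth-≤k ground terms, the 2 constants give N_0 = 2, and each function symbol of arity r contributes N_{k-1}^r new terms at level k: N_k = 2 + N_{k-1}.
N_0 = 2
N_1 = 2 + 2 = 4
Explicitly: v, u, g(v), g(u).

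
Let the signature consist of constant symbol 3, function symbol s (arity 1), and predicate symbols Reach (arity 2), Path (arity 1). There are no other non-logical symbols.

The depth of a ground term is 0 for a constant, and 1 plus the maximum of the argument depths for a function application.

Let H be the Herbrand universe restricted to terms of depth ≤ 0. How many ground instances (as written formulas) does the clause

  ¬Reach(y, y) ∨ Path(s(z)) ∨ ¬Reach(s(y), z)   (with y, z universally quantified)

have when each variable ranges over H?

1

Ground terms of depth ≤ 0:
  Write N_k for the number of ground terms of depth ≤ k. A term of depth ≤ k is either a constant or a function symbol applied to arguments of depth ≤ k−1, so N_k = 1 + N_{k-1}.
  N_0 = 1
  Explicitly: 3.
So there is exactly 1 ground term available for substitution.
Each of y, z ranges independently over the available ground terms, and distinct assignments produce distinct instances.
Number of ground instances = 1^2 = 1.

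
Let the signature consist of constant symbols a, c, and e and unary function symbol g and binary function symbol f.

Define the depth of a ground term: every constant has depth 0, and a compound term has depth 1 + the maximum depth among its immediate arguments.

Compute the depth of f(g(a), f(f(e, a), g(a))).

3

depth(g(a)) = 1 + depth(a) = 1 + 0 = 1
depth(f(e, a)) = 1 + max(0, 0) = 1
depth(f(f(e, a), g(a))) = 1 + max(1, 1) = 2
depth(f(g(a), f(f(e, a), g(a)))) = 1 + max(1, 2) = 3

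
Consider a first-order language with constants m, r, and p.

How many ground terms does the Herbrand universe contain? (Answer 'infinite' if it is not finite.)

There are no function symbols, so every ground term is one of the 3 constants.
The Herbrand universe is {m, r, p}, which is finite with 3 elements.

3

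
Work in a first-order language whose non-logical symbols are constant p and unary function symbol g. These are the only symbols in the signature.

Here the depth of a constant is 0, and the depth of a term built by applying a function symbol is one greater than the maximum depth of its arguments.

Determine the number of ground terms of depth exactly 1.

Write N_k for the number of ground terms of depth ≤ k. A term of depth ≤ k is either a constant or a function symbol applied to arguments of depth ≤ k−1, so N_k = 1 + N_{k-1}.
N_0 = 1
N_1 = 1 + 1 = 2
Terms of depth exactly 1: N_1 − N_0 = 2 − 1 = 1.

1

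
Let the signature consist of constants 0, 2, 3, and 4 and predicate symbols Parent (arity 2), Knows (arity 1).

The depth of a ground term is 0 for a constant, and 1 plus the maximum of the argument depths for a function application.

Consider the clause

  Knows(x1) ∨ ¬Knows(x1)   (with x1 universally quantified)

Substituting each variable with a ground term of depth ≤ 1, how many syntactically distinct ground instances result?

4

Ground terms of depth ≤ 1:
  With no function symbols every ground term is a constant, so there are exactly 4 ground terms at every depth bound.
  N_0 = 4
  N_1 = 4
So there are 4 ground terms available for substitution.
The variable x1 ranges independently over the available ground terms, and distinct assignments produce distinct instances.
Number of ground instances = 4.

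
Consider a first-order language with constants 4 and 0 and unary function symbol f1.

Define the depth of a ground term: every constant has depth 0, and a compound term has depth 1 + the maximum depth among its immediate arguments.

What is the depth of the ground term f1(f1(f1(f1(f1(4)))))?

5

depth(f1(4)) = 1 + depth(4) = 1 + 0 = 1
depth(f1(f1(4))) = 1 + depth(f1(4)) = 1 + 1 = 2
depth(f1(f1(f1(4)))) = 1 + depth(f1(f1(4))) = 1 + 2 = 3
depth(f1(f1(f1(f1(4))))) = 1 + depth(f1(f1(f1(4)))) = 1 + 3 = 4
depth(f1(f1(f1(f1(f1(4)))))) = 1 + depth(f1(f1(f1(f1(4))))) = 1 + 4 = 5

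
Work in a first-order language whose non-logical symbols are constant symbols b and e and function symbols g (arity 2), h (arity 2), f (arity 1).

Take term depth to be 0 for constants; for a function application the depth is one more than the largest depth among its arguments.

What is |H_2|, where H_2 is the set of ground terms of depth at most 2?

302

Let N_k = |{terms of depth ≤ k}|. Then N_0 = 2 and N_k = 2 + N_{k-1}^2 + N_{k-1}^2 + N_{k-1} for k ≥ 1 (one summand per function symbol, arity giving the exponent).
N_0 = 2
N_1 = 2 + 2^2 + 2^2 + 2 = 12
N_2 = 2 + 12^2 + 12^2 + 12 = 302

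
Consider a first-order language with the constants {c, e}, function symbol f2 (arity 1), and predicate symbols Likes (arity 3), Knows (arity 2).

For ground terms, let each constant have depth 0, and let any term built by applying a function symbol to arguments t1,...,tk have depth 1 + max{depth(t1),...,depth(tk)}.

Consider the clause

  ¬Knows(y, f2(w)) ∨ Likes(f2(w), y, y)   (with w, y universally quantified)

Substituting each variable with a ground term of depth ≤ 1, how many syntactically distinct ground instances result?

16

Ground terms of depth ≤ 1:
  Count level by level. With function symbols f2/1, the terms of depth ≤ k are the 2 constants together with each function applied to depth-≤(k−1) tuples, so N_k = 2 + N_{k-1}.
  N_0 = 2
  N_1 = 2 + 2 = 4
  Explicitly: c, e, f2(c), f2(e).
So there are 4 ground terms available for substitution.
There are 2 variables to instantiate (w, y), each occurring in at least one literal, so different choices give different ground instances.
Number of ground instances = 4^2 = 16.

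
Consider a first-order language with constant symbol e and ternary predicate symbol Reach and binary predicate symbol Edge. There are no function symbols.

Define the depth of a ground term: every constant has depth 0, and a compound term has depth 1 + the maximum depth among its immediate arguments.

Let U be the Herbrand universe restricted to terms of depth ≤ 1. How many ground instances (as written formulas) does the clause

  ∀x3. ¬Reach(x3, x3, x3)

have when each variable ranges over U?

Ground terms of depth ≤ 1:
  With no function symbols every ground term is a constant, so there is exactly 1 ground term at every depth bound.
  N_0 = 1
  N_1 = 1
So there is exactly 1 ground term available for substitution.
There is 1 variable to instantiate (x3),  occurring in at least one literal, so different choices give different ground instances.
Number of ground instances = 1.

1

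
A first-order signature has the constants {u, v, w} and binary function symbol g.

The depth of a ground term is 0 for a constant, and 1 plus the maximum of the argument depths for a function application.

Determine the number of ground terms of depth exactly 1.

Let N_k count ground terms of depth at most k. Each non-constant term of depth ≤ k is some function symbol applied to depth-≤(k−1) arguments, giving N_k = 3 + N_{k-1}^2.
N_0 = 3
N_1 = 3 + 3^2 = 12
Terms of depth exactly 1: N_1 − N_0 = 12 − 3 = 9.

9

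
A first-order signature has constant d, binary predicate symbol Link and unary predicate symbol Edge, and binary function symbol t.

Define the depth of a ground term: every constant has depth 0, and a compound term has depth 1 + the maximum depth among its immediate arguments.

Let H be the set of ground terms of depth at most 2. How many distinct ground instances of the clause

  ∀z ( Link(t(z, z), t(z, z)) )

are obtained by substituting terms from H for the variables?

5

Ground terms of depth ≤ 2:
  Let N_k count ground terms of depth at most k. Each non-constant term of depth ≤ k is some function symbol applied to depth-≤(k−1) arguments, giving N_k = 1 + N_{k-1}^2.
  N_0 = 1
  N_1 = 1 + 1^2 = 2
  N_2 = 1 + 2^2 = 5
So there are 5 ground terms available for substitution.
The body mentions the single quantified variable z; since ground terms form a free algebra, no two substitutions collapse to the same formula.
Number of ground instances = 5.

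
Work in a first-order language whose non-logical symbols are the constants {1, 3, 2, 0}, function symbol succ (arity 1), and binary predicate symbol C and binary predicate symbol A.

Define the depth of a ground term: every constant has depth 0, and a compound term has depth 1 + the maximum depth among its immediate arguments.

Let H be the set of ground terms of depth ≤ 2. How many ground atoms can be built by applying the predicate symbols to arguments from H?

288

First count ground terms of depth ≤ 2.
Let N_k = |{terms of depth ≤ k}|. Then N_0 = 4 and N_k = 4 + N_{k-1} for k ≥ 1 (one summand per function symbol, arity giving the exponent).
N_0 = 4
N_1 = 4 + 4 = 8
N_2 = 4 + 8 = 12
Explicitly: 1, 3, 2, 0, succ(1), succ(3), succ(2), succ(0), succ(succ(1)), succ(succ(3)), succ(succ(2)), succ(succ(0)).
So |H| = 12.
Ground atoms are formed by filling each argument slot of a predicate with a term from H, so an r-ary predicate gives |H|^r atoms:
  C: 12^2 = 144;  A: 12^2 = 144
Total ground atoms: 144 + 144 = 288.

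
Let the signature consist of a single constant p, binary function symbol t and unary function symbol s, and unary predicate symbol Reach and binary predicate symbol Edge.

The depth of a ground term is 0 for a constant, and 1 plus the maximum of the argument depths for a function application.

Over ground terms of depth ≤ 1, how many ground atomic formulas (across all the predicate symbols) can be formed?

First count ground terms of depth ≤ 1.
Count level by level. With function symbols t/2, s/1, the terms of depth ≤ k are the 1 constant together with each function applied to depth-≤(k−1) tuples, so N_k = 1 + N_{k-1}^2 + N_{k-1}.
N_0 = 1
N_1 = 1 + 1^2 + 1 = 3
Explicitly: p, t(p, p), s(p).
So |H| = 3.
Each predicate of arity r yields |H|^r ground atoms (one per choice of an r-tuple from H):
  Reach: 3;  Edge: 3^2 = 9
Total ground atoms: 3 + 9 = 12.

12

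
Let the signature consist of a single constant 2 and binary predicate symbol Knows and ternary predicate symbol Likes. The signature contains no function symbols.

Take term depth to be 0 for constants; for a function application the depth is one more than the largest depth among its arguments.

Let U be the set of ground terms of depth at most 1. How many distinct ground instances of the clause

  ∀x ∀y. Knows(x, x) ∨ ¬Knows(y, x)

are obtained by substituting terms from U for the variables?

1

Ground terms of depth ≤ 1:
  With no function symbols every ground term is a constant, so there is exactly 1 ground term at every depth bound.
  N_0 = 1
  N_1 = 1
So there is exactly 1 ground term available for substitution.
The clause has 2 distinct variables (x, y), each appearing in the body. In the free term algebra distinct substitutions yield syntactically distinct ground instances.
Number of ground instances = 1^2 = 1.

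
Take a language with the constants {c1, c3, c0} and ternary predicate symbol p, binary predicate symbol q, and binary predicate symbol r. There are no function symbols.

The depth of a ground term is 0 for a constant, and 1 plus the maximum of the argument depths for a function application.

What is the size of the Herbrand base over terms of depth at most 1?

First count ground terms of depth ≤ 1.
With no function symbols every ground term is a constant, so there are exactly 3 ground terms at every depth bound.
N_0 = 3
N_1 = 3
So |H| = 3.
A ground atom is a predicate applied to a tuple of terms from H, so the count is the sum over predicates of |H|^arity:
  p: 3^3 = 27;  q: 3^2 = 9;  r: 3^2 = 9
Total ground atoms: 27 + 9 + 9 = 45.

45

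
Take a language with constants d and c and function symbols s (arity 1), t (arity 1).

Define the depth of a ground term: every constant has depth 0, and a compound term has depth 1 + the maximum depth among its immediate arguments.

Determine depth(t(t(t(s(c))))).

depth(s(c)) = 1 + depth(c) = 1 + 0 = 1
depth(t(s(c))) = 1 + depth(s(c)) = 1 + 1 = 2
depth(t(t(s(c)))) = 1 + depth(t(s(c))) = 1 + 2 = 3
depth(t(t(t(s(c))))) = 1 + depth(t(t(s(c)))) = 1 + 3 = 4

4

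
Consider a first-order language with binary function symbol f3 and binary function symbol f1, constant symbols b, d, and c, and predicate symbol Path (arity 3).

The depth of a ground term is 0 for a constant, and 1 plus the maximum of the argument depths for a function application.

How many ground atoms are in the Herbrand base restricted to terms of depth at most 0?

First count ground terms of depth ≤ 0.
Count level by level. With function symbols f3/2, f1/2, the terms of depth ≤ k are the 3 constants together with each function applied to depth-≤(k−1) tuples, so N_k = 3 + N_{k-1}^2 + N_{k-1}^2.
N_0 = 3
So |H| = 3.
For each predicate symbol, the number of ground atoms is |H| raised to its arity; summing:
  Path: 3^3 = 27
Total ground atoms: 27.

27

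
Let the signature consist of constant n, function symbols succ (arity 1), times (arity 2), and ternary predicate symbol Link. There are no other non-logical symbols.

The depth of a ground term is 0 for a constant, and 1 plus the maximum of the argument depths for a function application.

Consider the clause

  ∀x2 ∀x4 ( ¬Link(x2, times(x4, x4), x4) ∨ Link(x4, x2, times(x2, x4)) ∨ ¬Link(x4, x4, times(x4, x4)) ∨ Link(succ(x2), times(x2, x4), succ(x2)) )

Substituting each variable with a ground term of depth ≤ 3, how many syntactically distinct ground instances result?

Ground terms of depth ≤ 3:
  Let N_k count ground terms of depth at most k. Each non-constant term of depth ≤ k is some function symbol applied to depth-≤(k−1) arguments, giving N_k = 1 + N_{k-1} + N_{k-1}^2.
  N_0 = 1
  N_1 = 1 + 1 + 1^2 = 3
  N_2 = 1 + 3 + 3^2 = 13
  N_3 = 1 + 13 + 13^2 = 183
So there are 183 ground terms available for substitution.
Each of x2, x4 ranges independently over the available ground terms, and distinct assignments produce distinct instances.
Number of ground instances = 183^2 = 33489.

33489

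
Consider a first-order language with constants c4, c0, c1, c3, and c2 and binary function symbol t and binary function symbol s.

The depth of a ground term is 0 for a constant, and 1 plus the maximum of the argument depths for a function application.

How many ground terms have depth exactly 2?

6000

If N_k denotes the number of depth-≤k ground terms, the 5 constants give N_0 = 5, and each function symbol of arity r contributes N_{k-1}^r new terms at level k: N_k = 5 + N_{k-1}^2 + N_{k-1}^2.
N_0 = 5
N_1 = 5 + 5^2 + 5^2 = 55
N_2 = 5 + 55^2 + 55^2 = 6055
Terms of depth exactly 2: N_2 − N_1 = 6055 − 55 = 6000.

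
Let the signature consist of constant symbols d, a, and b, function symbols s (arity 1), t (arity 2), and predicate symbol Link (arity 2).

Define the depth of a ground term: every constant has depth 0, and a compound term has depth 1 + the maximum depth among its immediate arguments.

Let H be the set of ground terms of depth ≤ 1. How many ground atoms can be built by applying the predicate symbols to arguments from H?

First count ground terms of depth ≤ 1.
Let N_k = |{terms of depth ≤ k}|. Then N_0 = 3 and N_k = 3 + N_{k-1} + N_{k-1}^2 for k ≥ 1 (one summand per function symbol, arity giving the exponent).
N_0 = 3
N_1 = 3 + 3 + 3^2 = 15
So |H| = 15.
For each predicate symbol, the number of ground atoms is |H| raised to its arity; summing:
  Link: 15^2 = 225
Total ground atoms: 225.

225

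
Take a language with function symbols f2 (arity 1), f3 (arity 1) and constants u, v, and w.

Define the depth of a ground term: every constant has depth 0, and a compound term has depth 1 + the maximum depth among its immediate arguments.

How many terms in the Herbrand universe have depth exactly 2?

Count level by level. With function symbols f2/1, f3/1, the terms of depth ≤ k are the 3 constants together with each function applied to depth-≤(k−1) tuples, so N_k = 3 + N_{k-1} + N_{k-1}.
N_0 = 3
N_1 = 3 + 3 + 3 = 9
N_2 = 3 + 9 + 9 = 21
Terms of depth exactly 2: N_2 − N_1 = 21 − 9 = 12.

12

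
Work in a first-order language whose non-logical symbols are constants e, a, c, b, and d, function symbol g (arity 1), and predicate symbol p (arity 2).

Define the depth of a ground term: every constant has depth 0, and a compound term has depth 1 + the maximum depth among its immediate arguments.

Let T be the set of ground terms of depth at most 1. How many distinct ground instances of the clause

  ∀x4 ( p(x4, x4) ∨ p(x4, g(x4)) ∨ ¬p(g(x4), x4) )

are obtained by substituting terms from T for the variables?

10

Ground terms of depth ≤ 1:
  Let N_k count ground terms of depth at most k. Each non-constant term of depth ≤ k is some function symbol applied to depth-≤(k−1) arguments, giving N_k = 5 + N_{k-1}.
  N_0 = 5
  N_1 = 5 + 5 = 10
  Explicitly: e, a, c, b, d, g(e), g(a), g(c), g(b), g(d).
So there are 10 ground terms available for substitution.
The body mentions the single quantified variable x4; since ground terms form a free algebra, no two substitutions collapse to the same formula.
Number of ground instances = 10.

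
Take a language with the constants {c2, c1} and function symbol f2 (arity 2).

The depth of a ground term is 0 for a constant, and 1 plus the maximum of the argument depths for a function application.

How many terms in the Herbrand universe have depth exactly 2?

Let N_k = |{terms of depth ≤ k}|. Then N_0 = 2 and N_k = 2 + N_{k-1}^2 for k ≥ 1 (one summand per function symbol, arity giving the exponent).
N_0 = 2
N_1 = 2 + 2^2 = 6
N_2 = 2 + 6^2 = 38
Terms of depth exactly 2: N_2 − N_1 = 38 − 6 = 32.

32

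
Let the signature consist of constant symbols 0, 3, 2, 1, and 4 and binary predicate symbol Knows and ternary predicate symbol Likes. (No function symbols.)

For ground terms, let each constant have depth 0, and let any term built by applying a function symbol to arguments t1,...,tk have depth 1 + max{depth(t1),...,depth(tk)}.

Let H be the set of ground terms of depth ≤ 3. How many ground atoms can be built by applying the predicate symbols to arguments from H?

150

First count ground terms of depth ≤ 3.
With no function symbols every ground term is a constant, so there are exactly 5 ground terms at every depth bound.
N_0 = 5
N_1 = 5
N_2 = 5
N_3 = 5
So |H| = 5.
Ground atoms are formed by filling each argument slot of a predicate with a term from H, so an r-ary predicate gives |H|^r atoms:
  Knows: 5^2 = 25;  Likes: 5^3 = 125
Total ground atoms: 25 + 125 = 150.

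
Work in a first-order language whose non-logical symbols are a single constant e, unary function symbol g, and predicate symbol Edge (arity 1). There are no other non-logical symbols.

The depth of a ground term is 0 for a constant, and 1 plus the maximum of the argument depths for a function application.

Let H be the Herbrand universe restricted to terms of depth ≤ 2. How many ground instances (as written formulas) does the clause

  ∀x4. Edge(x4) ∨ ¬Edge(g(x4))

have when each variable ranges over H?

3

Ground terms of depth ≤ 2:
  Count level by level. With function symbols g/1, the terms of depth ≤ k are the 1 constant together with each function applied to depth-≤(k−1) tuples, so N_k = 1 + N_{k-1}.
  N_0 = 1
  N_1 = 1 + 1 = 2
  N_2 = 1 + 2 = 3
So there are 3 ground terms available for substitution.
There is 1 variable to instantiate (x4),  occurring in at least one literal, so different choices give different ground instances.
Number of ground instances = 3.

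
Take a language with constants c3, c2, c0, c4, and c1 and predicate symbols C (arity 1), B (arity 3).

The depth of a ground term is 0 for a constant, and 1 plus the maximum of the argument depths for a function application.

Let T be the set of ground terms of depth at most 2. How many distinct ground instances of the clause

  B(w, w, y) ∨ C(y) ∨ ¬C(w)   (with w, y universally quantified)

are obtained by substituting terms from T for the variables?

Ground terms of depth ≤ 2:
  With no function symbols every ground term is a constant, so there are exactly 5 ground terms at every depth bound.
  N_0 = 5
  N_1 = 5
  N_2 = 5
  Explicitly: c3, c2, c0, c4, c1.
So there are 5 ground terms available for substitution.
Each of w, y ranges independently over the available ground terms, and distinct assignments produce distinct instances.
Number of ground instances = 5^2 = 25.

25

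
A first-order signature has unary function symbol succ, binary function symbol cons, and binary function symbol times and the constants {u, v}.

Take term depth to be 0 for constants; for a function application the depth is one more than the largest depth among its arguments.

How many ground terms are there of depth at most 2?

Let N_k = |{terms of depth ≤ k}|. Then N_0 = 2 and N_k = 2 + N_{k-1} + N_{k-1}^2 + N_{k-1}^2 for k ≥ 1 (one summand per function symbol, arity giving the exponent).
N_0 = 2
N_1 = 2 + 2 + 2^2 + 2^2 = 12
N_2 = 2 + 12 + 12^2 + 12^2 = 302

302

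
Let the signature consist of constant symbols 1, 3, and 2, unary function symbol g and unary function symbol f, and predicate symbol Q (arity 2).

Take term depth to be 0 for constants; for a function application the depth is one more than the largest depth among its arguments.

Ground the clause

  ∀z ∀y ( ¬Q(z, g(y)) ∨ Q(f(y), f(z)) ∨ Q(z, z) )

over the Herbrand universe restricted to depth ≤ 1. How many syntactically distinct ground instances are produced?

81

Ground terms of depth ≤ 1:
  Write N_k for the number of ground terms of depth ≤ k. A term of depth ≤ k is either a constant or a function symbol applied to arguments of depth ≤ k−1, so N_k = 3 + N_{k-1} + N_{k-1}.
  N_0 = 3
  N_1 = 3 + 3 + 3 = 9
So there are 9 ground terms available for substitution.
The clause has 2 distinct variables (z, y), each appearing in the body. In the free term algebra distinct substitutions yield syntactically distinct ground instances.
Number of ground instances = 9^2 = 81.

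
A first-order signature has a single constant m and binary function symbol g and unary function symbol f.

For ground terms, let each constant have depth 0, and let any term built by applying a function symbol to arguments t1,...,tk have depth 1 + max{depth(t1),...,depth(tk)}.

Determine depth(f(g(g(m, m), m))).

depth(g(m, m)) = 1 + max(0, 0) = 1
depth(g(g(m, m), m)) = 1 + max(1, 0) = 2
depth(f(g(g(m, m), m))) = 1 + depth(g(g(m, m), m)) = 1 + 2 = 3

3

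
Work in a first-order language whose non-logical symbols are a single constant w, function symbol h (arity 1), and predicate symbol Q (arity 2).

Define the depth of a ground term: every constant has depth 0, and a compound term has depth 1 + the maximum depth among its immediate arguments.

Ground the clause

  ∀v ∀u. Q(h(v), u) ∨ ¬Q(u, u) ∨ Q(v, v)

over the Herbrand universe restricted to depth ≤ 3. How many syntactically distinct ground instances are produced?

Ground terms of depth ≤ 3:
  If N_k denotes the number of depth-≤k ground terms, the 1 constant gives N_0 = 1, and each function symbol of arity r contributes N_{k-1}^r new terms at level k: N_k = 1 + N_{k-1}.
  N_0 = 1
  N_1 = 1 + 1 = 2
  N_2 = 1 + 2 = 3
  N_3 = 1 + 3 = 4
  Explicitly: w, h(w), h(h(w)), h(h(h(w))).
So there are 4 ground terms available for substitution.
The body mentions every one of the 2 quantified variables; since ground terms form a free algebra, no two substitutions collapse to the same formula.
Number of ground instances = 4^2 = 16.

16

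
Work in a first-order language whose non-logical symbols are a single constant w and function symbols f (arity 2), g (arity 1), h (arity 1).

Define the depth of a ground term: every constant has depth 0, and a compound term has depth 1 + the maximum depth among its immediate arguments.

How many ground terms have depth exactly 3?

651

If N_k denotes the number of depth-≤k ground terms, the 1 constant gives N_0 = 1, and each function symbol of arity r contributes N_{k-1}^r new terms at level k: N_k = 1 + N_{k-1}^2 + N_{k-1} + N_{k-1}.
N_0 = 1
N_1 = 1 + 1^2 + 1 + 1 = 4
N_2 = 1 + 4^2 + 4 + 4 = 25
N_3 = 1 + 25^2 + 25 + 25 = 676
Terms of depth exactly 3: N_3 − N_2 = 676 − 25 = 651.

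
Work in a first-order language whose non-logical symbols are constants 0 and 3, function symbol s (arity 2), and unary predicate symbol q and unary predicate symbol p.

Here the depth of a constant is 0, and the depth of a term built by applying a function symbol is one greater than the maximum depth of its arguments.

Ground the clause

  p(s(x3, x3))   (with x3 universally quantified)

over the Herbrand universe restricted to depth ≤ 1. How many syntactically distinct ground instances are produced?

6

Ground terms of depth ≤ 1:
  Count level by level. With function symbols s/2, the terms of depth ≤ k are the 2 constants together with each function applied to depth-≤(k−1) tuples, so N_k = 2 + N_{k-1}^2.
  N_0 = 2
  N_1 = 2 + 2^2 = 6
  Explicitly: 0, 3, s(0, 0), s(0, 3), s(3, 0), s(3, 3).
So there are 6 ground terms available for substitution.
The variable x3 ranges independently over the available ground terms, and distinct assignments produce distinct instances.
Number of ground instances = 6.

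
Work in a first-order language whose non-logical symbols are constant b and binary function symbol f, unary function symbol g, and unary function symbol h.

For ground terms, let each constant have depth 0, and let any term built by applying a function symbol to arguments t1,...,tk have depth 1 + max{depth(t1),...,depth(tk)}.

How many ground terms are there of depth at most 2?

If N_k denotes the number of depth-≤k ground terms, the 1 constant gives N_0 = 1, and each function symbol of arity r contributes N_{k-1}^r new terms at level k: N_k = 1 + N_{k-1}^2 + N_{k-1} + N_{k-1}.
N_0 = 1
N_1 = 1 + 1^2 + 1 + 1 = 4
N_2 = 1 + 4^2 + 4 + 4 = 25

25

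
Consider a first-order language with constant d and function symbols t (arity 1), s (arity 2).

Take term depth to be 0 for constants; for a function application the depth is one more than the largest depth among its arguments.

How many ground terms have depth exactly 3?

Let N_k = |{terms of depth ≤ k}|. Then N_0 = 1 and N_k = 1 + N_{k-1} + N_{k-1}^2 for k ≥ 1 (one summand per function symbol, arity giving the exponent).
N_0 = 1
N_1 = 1 + 1 + 1^2 = 3
N_2 = 1 + 3 + 3^2 = 13
N_3 = 1 + 13 + 13^2 = 183
Terms of depth exactly 3: N_3 − N_2 = 183 − 13 = 170.

170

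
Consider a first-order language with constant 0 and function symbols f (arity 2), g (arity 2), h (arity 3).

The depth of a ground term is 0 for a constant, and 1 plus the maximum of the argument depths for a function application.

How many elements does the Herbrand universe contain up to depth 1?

4

Let N_k = |{terms of depth ≤ k}|. Then N_0 = 1 and N_k = 1 + N_{k-1}^2 + N_{k-1}^2 + N_{k-1}^3 for k ≥ 1 (one summand per function symbol, arity giving the exponent).
N_0 = 1
N_1 = 1 + 1^2 + 1^2 + 1^3 = 4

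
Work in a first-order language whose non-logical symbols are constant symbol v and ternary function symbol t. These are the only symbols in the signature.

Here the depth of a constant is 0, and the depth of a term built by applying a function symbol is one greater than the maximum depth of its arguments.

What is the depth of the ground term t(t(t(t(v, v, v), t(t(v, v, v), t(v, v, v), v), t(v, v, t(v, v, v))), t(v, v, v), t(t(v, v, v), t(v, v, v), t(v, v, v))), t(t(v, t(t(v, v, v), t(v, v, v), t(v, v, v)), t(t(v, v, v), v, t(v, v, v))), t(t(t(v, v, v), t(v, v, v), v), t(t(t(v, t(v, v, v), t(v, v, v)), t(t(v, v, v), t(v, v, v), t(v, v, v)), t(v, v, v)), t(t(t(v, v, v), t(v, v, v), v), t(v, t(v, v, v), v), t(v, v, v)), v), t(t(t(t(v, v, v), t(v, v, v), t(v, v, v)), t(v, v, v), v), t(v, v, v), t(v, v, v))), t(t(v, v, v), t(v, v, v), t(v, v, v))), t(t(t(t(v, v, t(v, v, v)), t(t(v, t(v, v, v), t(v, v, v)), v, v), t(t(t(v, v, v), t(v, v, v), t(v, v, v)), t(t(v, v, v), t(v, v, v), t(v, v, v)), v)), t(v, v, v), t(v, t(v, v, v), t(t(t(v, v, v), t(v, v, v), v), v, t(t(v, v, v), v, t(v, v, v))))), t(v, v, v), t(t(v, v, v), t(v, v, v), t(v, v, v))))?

7

depth(t(v, v, v)) = 1 + max(0, 0, 0) = 1
depth(t(t(v, v, v), t(v, v, v), v)) = 1 + max(1, 1, 0) = 2
depth(t(v, v, t(v, v, v))) = 1 + max(0, 0, 1) = 2
depth(t(t(v, v, v), t(t(v, v, v), t(v, v, v), v), t(v, v, t(v, v, v)))) = 1 + max(1, 2, 2) = 3
depth(t(t(v, v, v), t(v, v, v), t(v, v, v))) = 1 + max(1, 1, 1) = 2
depth(t(t(t(v, v, v), t(t(v, v, v), t(v, v, v), v), t(v, v, t(v, v, v))), t(v, v, v), t(t(v, v, v), t(v, v, v), t(v, v, v)))) = 1 + max(3, 1, 2) = 4
depth(t(t(v, v, v), v, t(v, v, v))) = 1 + max(1, 0, 1) = 2
depth(t(v, t(t(v, v, v), t(v, v, v), t(v, v, v)), t(t(v, v, v), v, t(v, v, v)))) = 1 + max(0, 2, 2) = 3
depth(t(v, t(v, v, v), t(v, v, v))) = 1 + max(0, 1, 1) = 2
depth(t(t(v, t(v, v, v), t(v, v, v)), t(t(v, v, v), t(v, v, v), t(v, v, v)), t(v, v, v))) = 1 + max(2, 2, 1) = 3
depth(t(v, t(v, v, v), v)) = 1 + max(0, 1, 0) = 2
depth(t(t(t(v, v, v), t(v, v, v), v), t(v, t(v, v, v), v), t(v, v, v))) = 1 + max(2, 2, 1) = 3
depth(t(t(t(v, t(v, v, v), t(v, v, v)), t(t(v, v, v), t(v, v, v), t(v, v, v)), t(v, v, v)), t(t(t(v, v, v), t(v, v, v), v), t(v, t(v, v, v), v), t(v, v, v)), v)) = 1 + max(3, 3, 0) = 4
depth(t(t(t(v, v, v), t(v, v, v), t(v, v, v)), t(v, v, v), v)) = 1 + max(2, 1, 0) = 3
depth(t(t(t(t(v, v, v), t(v, v, v), t(v, v, v)), t(v, v, v), v), t(v, v, v), t(v, v, v))) = 1 + max(3, 1, 1) = 4
depth(t(t(t(v, v, v), t(v, v, v), v), t(t(t(v, t(v, v, v), t(v, v, v)), t(t(v, v, v), t(v, v, v), t(v, v, v)), t(v, v, v)), t(t(t(v, v, v), t(v, v, v), v), t(v, t(v, v, v), v), t(v, v, v)), v), t(t(t(t(v, v, v), t(v, v, v), t(v, v, v)), t(v, v, v), v), t(v, v, v), t(v, v, v)))) = 1 + max(2, 4, 4) = 5
depth(t(t(v, t(t(v, v, v), t(v, v, v), t(v, v, v)), t(t(v, v, v), v, t(v, v, v))), t(t(t(v, v, v), t(v, v, v), v), t(t(t(v, t(v, v, v), t(v, v, v)), t(t(v, v, v), t(v, v, v), t(v, v, v)), t(v, v, v)), t(t(t(v, v, v), t(v, v, v), v), t(v, t(v, v, v), v), t(v, v, v)), v), t(t(t(t(v, v, v), t(v, v, v), t(v, v, v)), t(v, v, v), v), t(v, v, v), t(v, v, v))), t(t(v, v, v), t(v, v, v), t(v, v, v)))) = 1 + max(3, 5, 2) = 6
depth(t(t(v, t(v, v, v), t(v, v, v)), v, v)) = 1 + max(2, 0, 0) = 3
depth(t(t(t(v, v, v), t(v, v, v), t(v, v, v)), t(t(v, v, v), t(v, v, v), t(v, v, v)), v)) = 1 + max(2, 2, 0) = 3
depth(t(t(v, v, t(v, v, v)), t(t(v, t(v, v, v), t(v, v, v)), v, v), t(t(t(v, v, v), t(v, v, v), t(v, v, v)), t(t(v, v, v), t(v, v, v), t(v, v, v)), v))) = 1 + max(2, 3, 3) = 4
depth(t(t(t(v, v, v), t(v, v, v), v), v, t(t(v, v, v), v, t(v, v, v)))) = 1 + max(2, 0, 2) = 3
depth(t(v, t(v, v, v), t(t(t(v, v, v), t(v, v, v), v), v, t(t(v, v, v), v, t(v, v, v))))) = 1 + max(0, 1, 3) = 4
depth(t(t(t(v, v, t(v, v, v)), t(t(v, t(v, v, v), t(v, v, v)), v, v), t(t(t(v, v, v), t(v, v, v), t(v, v, v)), t(t(v, v, v), t(v, v, v), t(v, v, v)), v)), t(v, v, v), t(v, t(v, v, v), t(t(t(v, v, v), t(v, v, v), v), v, t(t(v, v, v), v, t(v, v, v)))))) = 1 + max(4, 1, 4) = 5
depth(t(t(t(t(v, v, t(v, v, v)), t(t(v, t(v, v, v), t(v, v, v)), v, v), t(t(t(v, v, v), t(v, v, v), t(v, v, v)), t(t(v, v, v), t(v, v, v), t(v, v, v)), v)), t(v, v, v), t(v, t(v, v, v), t(t(t(v, v, v), t(v, v, v), v), v, t(t(v, v, v), v, t(v, v, v))))), t(v, v, v), t(t(v, v, v), t(v, v, v), t(v, v, v)))) = 1 + max(5, 1, 2) = 6
depth(t(t(t(t(v, v, v), t(t(v, v, v), t(v, v, v), v), t(v, v, t(v, v, v))), t(v, v, v), t(t(v, v, v), t(v, v, v), t(v, v, v))), t(t(v, t(t(v, v, v), t(v, v, v), t(v, v, v)), t(t(v, v, v), v, t(v, v, v))), t(t(t(v, v, v), t(v, v, v), v), t(t(t(v, t(v, v, v), t(v, v, v)), t(t(v, v, v), t(v, v, v), t(v, v, v)), t(v, v, v)), t(t(t(v, v, v), t(v, v, v), v), t(v, t(v, v, v), v), t(v, v, v)), v), t(t(t(t(v, v, v), t(v, v, v), t(v, v, v)), t(v, v, v), v), t(v, v, v), t(v, v, v))), t(t(v, v, v), t(v, v, v), t(v, v, v))), t(t(t(t(v, v, t(v, v, v)), t(t(v, t(v, v, v), t(v, v, v)), v, v), t(t(t(v, v, v), t(v, v, v), t(v, v, v)), t(t(v, v, v), t(v, v, v), t(v, v, v)), v)), t(v, v, v), t(v, t(v, v, v), t(t(t(v, v, v), t(v, v, v), v), v, t(t(v, v, v), v, t(v, v, v))))), t(v, v, v), t(t(v, v, v), t(v, v, v), t(v, v, v))))) = 1 + max(4, 6, 6) = 7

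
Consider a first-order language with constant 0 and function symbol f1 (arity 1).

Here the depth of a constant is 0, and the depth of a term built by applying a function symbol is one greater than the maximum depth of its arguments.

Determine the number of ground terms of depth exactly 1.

1

If N_k denotes the number of depth-≤k ground terms, the 1 constant gives N_0 = 1, and each function symbol of arity r contributes N_{k-1}^r new terms at level k: N_k = 1 + N_{k-1}.
N_0 = 1
N_1 = 1 + 1 = 2
Terms of depth exactly 1: N_1 − N_0 = 2 − 1 = 1.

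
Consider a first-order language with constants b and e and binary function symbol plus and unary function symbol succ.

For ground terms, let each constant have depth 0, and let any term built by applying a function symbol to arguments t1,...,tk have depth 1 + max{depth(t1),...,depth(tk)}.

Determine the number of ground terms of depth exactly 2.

66

If N_k denotes the number of depth-≤k ground terms, the 2 constants give N_0 = 2, and each function symbol of arity r contributes N_{k-1}^r new terms at level k: N_k = 2 + N_{k-1}^2 + N_{k-1}.
N_0 = 2
N_1 = 2 + 2^2 + 2 = 8
N_2 = 2 + 8^2 + 8 = 74
Terms of depth exactly 2: N_2 − N_1 = 74 − 8 = 66.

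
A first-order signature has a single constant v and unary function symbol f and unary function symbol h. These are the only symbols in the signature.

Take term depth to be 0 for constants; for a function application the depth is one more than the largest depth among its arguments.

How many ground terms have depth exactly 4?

If N_k denotes the number of depth-≤k ground terms, the 1 constant gives N_0 = 1, and each function symbol of arity r contributes N_{k-1}^r new terms at level k: N_k = 1 + N_{k-1} + N_{k-1}.
N_0 = 1
N_1 = 1 + 1 + 1 = 3
N_2 = 1 + 3 + 3 = 7
N_3 = 1 + 7 + 7 = 15
N_4 = 1 + 15 + 15 = 31
Terms of depth exactly 4: N_4 − N_3 = 31 − 15 = 16.

16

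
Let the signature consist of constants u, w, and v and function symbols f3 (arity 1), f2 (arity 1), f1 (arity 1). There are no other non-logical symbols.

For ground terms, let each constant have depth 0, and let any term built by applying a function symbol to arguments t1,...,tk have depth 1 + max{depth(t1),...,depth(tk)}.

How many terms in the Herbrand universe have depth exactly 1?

9

Let N_k = |{terms of depth ≤ k}|. Then N_0 = 3 and N_k = 3 + N_{k-1} + N_{k-1} + N_{k-1} for k ≥ 1 (one summand per function symbol, arity giving the exponent).
N_0 = 3
N_1 = 3 + 3 + 3 + 3 = 12
Terms of depth exactly 1: N_1 − N_0 = 12 − 3 = 9.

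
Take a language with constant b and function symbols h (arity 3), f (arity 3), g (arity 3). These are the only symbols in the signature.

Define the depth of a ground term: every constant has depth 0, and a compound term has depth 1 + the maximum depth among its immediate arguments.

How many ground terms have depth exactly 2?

Write N_k for the number of ground terms of depth ≤ k. A term of depth ≤ k is either a constant or a function symbol applied to arguments of depth ≤ k−1, so N_k = 1 + N_{k-1}^3 + N_{k-1}^3 + N_{k-1}^3.
N_0 = 1
N_1 = 1 + 1^3 + 1^3 + 1^3 = 4
N_2 = 1 + 4^3 + 4^3 + 4^3 = 193
Terms of depth exactly 2: N_2 − N_1 = 193 − 4 = 189.

189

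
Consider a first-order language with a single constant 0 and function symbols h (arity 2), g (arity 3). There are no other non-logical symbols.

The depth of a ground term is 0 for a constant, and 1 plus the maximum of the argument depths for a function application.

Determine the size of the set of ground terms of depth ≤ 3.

Write N_k for the number of ground terms of depth ≤ k. A term of depth ≤ k is either a constant or a function symbol applied to arguments of depth ≤ k−1, so N_k = 1 + N_{k-1}^2 + N_{k-1}^3.
N_0 = 1
N_1 = 1 + 1^2 + 1^3 = 3
N_2 = 1 + 3^2 + 3^3 = 37
N_3 = 1 + 37^2 + 37^3 = 52023

52023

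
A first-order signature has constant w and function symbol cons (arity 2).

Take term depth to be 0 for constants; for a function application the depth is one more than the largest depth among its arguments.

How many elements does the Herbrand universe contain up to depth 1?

2

If N_k denotes the number of depth-≤k ground terms, the 1 constant gives N_0 = 1, and each function symbol of arity r contributes N_{k-1}^r new terms at level k: N_k = 1 + N_{k-1}^2.
N_0 = 1
N_1 = 1 + 1^2 = 2
Explicitly: w, cons(w, w).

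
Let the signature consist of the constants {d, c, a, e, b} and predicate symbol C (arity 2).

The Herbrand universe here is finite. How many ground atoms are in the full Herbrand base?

With no function symbols, the Herbrand universe is just the 5 constants.
Ground atoms per predicate: C: 5^2 = 25.
Herbrand base size = 25 = 25.

25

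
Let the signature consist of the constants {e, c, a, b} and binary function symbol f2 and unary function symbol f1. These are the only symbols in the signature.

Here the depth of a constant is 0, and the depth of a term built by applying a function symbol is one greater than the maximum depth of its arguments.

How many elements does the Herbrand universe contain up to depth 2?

Let N_k = |{terms of depth ≤ k}|. Then N_0 = 4 and N_k = 4 + N_{k-1}^2 + N_{k-1} for k ≥ 1 (one summand per function symbol, arity giving the exponent).
N_0 = 4
N_1 = 4 + 4^2 + 4 = 24
N_2 = 4 + 24^2 + 24 = 604

604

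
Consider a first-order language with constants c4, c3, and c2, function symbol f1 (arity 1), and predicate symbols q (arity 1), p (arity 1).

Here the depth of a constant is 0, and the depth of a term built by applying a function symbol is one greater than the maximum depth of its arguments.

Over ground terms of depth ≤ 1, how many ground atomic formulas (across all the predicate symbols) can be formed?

12

First count ground terms of depth ≤ 1.
Let N_k = |{terms of depth ≤ k}|. Then N_0 = 3 and N_k = 3 + N_{k-1} for k ≥ 1 (one summand per function symbol, arity giving the exponent).
N_0 = 3
N_1 = 3 + 3 = 6
So |H| = 6.
Each predicate of arity r yields |H|^r ground atoms (one per choice of an r-tuple from H):
  q: 6;  p: 6
Total ground atoms: 6 + 6 = 12.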